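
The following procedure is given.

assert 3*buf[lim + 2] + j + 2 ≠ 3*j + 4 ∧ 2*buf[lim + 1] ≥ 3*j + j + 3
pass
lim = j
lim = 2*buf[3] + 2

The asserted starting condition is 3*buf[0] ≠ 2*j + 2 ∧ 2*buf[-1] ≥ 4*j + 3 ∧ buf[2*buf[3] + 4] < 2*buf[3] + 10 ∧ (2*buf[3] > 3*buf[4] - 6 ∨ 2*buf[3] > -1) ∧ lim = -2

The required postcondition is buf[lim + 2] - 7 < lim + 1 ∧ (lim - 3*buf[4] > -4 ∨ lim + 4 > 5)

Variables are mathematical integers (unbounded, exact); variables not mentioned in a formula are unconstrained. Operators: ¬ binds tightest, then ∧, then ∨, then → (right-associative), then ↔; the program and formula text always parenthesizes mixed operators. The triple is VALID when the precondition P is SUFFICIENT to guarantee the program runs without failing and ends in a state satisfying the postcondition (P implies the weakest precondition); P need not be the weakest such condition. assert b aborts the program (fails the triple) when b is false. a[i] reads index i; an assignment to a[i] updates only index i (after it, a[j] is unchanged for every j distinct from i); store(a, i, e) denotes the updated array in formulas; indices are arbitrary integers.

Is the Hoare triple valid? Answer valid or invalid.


Working backward. After the program, the postcondition buf[lim + 2] - 7 < lim + 1 ∧ (lim - 3*buf[4] > -4 ∨ lim + 4 > 5) must hold; in canonical form it is buf[lim + 2] < lim + 8 ∧ (lim > 3*buf[4] - 4 ∨ lim > 1).
Before lim := 2*buf[3] + 2: buf[2*buf[3] + 4] < 2*buf[3] + 10 ∧ (2*buf[3] > 3*buf[4] - 6 ∨ 2*buf[3] > -1)
Before lim := j: buf[2*buf[3] + 4] < 2*buf[3] + 10 ∧ (2*buf[3] > 3*buf[4] - 6 ∨ 2*buf[3] > -1)
Before skip: buf[2*buf[3] + 4] < 2*buf[3] + 10 ∧ (2*buf[3] > 3*buf[4] - 6 ∨ 2*buf[3] > -1)
Before assert 3*buf[lim + 2] + j + 2 ≠ 3*j + 4 ∧ 2*buf[lim + 1] ≥ 3*j + j + 3: 3*buf[lim + 2] ≠ 2*j + 2 ∧ 2*buf[lim + 1] ≥ 4*j + 3 ∧ buf[2*buf[3] + 4] < 2*buf[3] + 10 ∧ (2*buf[3] > 3*buf[4] - 6 ∨ 2*buf[3] > -1)
The weakest precondition is 3*buf[lim + 2] ≠ 2*j + 2 ∧ 2*buf[lim + 1] ≥ 4*j + 3 ∧ buf[2*buf[3] + 4] < 2*buf[3] + 10 ∧ (2*buf[3] > 3*buf[4] - 6 ∨ 2*buf[3] > -1).
Check whether 3*buf[0] ≠ 2*j + 2 ∧ 2*buf[-1] ≥ 4*j + 3 ∧ buf[2*buf[3] + 4] < 2*buf[3] + 10 ∧ (2*buf[3] > 3*buf[4] - 6 ∨ 2*buf[3] > -1) ∧ lim = -2 implies it.
Every state satisfying the precondition satisfies the weakest precondition: the implication holds.
Answer: valid


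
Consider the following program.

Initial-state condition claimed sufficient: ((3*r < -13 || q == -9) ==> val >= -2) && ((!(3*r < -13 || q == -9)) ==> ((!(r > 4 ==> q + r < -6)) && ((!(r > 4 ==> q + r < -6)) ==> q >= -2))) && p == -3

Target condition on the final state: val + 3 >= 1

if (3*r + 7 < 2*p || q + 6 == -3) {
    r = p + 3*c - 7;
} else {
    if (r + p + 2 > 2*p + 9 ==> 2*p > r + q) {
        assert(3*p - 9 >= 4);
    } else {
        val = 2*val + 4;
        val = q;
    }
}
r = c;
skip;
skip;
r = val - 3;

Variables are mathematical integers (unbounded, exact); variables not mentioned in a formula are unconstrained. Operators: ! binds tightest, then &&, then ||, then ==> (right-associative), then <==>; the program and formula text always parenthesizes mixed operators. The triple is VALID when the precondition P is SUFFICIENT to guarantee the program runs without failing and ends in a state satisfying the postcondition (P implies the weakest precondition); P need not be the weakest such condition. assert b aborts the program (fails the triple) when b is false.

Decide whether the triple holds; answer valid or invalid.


Working backward. After the program, the postcondition val + 3 >= 1 must hold; in canonical form it is val >= -2.
Before r := val - 3: val >= -2
Before skip: val >= -2
Before skip: val >= -2
Before r := c: val >= -2
Then branch requires val >= -2; else branch requires ((r > p + 7 ==> 2*p > q + r) ==> (3*p >= 13 && val >= -2)) && ((!(r > p + 7 ==> 2*p > q + r)) ==> q >= -2).
Before the if: ((3*r < 2*p - 7 || q == -9) ==> val >= -2) && ((!(3*r < 2*p - 7 || q == -9)) ==> (((r > p + 7 ==> 2*p > q + r) ==> (3*p >= 13 && val >= -2)) && ((!(r > p + 7 ==> 2*p > q + r)) ==> q >= -2)))
The weakest precondition is ((3*r < 2*p - 7 || q == -9) ==> val >= -2) && ((!(3*r < 2*p - 7 || q == -9)) ==> (((r > p + 7 ==> 2*p > q + r) ==> (3*p >= 13 && val >= -2)) && ((!(r > p + 7 ==> 2*p > q + r)) ==> q >= -2))).
Check whether ((3*r < -13 || q == -9) ==> val >= -2) && ((!(3*r < -13 || q == -9)) ==> ((!(r > 4 ==> q + r < -6)) && ((!(r > 4 ==> q + r < -6)) ==> q >= -2))) && p == -3 implies it.
Every state satisfying the precondition satisfies the weakest precondition: the implication holds.
Answer: valid


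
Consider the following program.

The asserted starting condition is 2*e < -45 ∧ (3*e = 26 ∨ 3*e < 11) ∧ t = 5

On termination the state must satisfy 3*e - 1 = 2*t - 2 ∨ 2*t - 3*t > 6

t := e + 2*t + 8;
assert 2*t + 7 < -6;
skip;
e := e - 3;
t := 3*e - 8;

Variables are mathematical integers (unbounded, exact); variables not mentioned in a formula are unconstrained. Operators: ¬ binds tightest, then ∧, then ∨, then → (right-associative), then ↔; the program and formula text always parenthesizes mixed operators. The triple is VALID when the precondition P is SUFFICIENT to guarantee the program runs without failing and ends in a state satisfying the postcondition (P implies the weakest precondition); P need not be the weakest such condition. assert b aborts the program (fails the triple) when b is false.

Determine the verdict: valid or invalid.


Working backward. After the program, the postcondition 3*e - 1 = 2*t - 2 ∨ 2*t - 3*t > 6 must hold; in canonical form it is 3*e = 2*t - 1 ∨ t < -6.
Before t := 3*e - 8: 3*e = 17 ∨ 3*e < 2
Before e := e - 3: 3*e = 26 ∨ 3*e < 11
Before skip: 3*e = 26 ∨ 3*e < 11
Before assert 2*t + 7 < -6: 2*t < -13 ∧ (3*e = 26 ∨ 3*e < 11)
Before t := e + 2*t + 8: 2*e + 4*t < -29 ∧ (3*e = 26 ∨ 3*e < 11)
The weakest precondition is 2*e + 4*t < -29 ∧ (3*e = 26 ∨ 3*e < 11).
Check whether 2*e < -45 ∧ (3*e = 26 ∨ 3*e < 11) ∧ t = 5 implies it.
Countermodel: at the initial state e = -24, t = 5, the precondition holds but the weakest precondition fails.
Answer: invalid


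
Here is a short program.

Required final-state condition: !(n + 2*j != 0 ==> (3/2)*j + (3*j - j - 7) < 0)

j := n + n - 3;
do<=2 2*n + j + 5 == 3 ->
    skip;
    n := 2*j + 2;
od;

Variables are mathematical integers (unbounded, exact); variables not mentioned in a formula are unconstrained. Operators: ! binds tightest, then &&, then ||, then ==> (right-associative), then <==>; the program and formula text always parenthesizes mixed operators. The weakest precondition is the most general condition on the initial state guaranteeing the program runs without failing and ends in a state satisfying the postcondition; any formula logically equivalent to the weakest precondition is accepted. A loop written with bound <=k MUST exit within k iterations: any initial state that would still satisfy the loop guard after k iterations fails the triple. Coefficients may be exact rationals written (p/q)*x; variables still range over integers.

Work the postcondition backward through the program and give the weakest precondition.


Working backward. After the program, the postcondition !(n + 2*j != 0 ==> (3/2)*j + (3*j - j - 7) < 0) must hold; in canonical form it is !(2*j + n != 0 ==> (7/2)*j < 7).
Before the loop (bound <=2), unroll the exhaustion recursion (WP_0 = exit-now case; WP_j = one more guarded iteration, up to j = 2):
  WP_0: (!(j + 2*n == -2)) && (!(2*j + n != 0 ==> (7/2)*j < 7))
  WP_1: (j + 2*n == -2 ==> ((!(5*j == -6)) && (!(4*j != -2 ==> (7/2)*j < 7)))) && ((!(j + 2*n == -2)) ==> (!(2*j + n != 0 ==> (7/2)*j < 7)))
  WP_2: (j + 2*n == -2 ==> ((5*j == -6 ==> ((!(5*j == -6)) && (!(4*j != -2 ==> (7/2)*j < 7)))) && ((!(5*j == -6)) ==> (!(4*j != -2 ==> (7/2)*j < 7))))) && ((!(j + 2*n == -2)) ==> (!(2*j + n != 0 ==> (7/2)*j < 7)))
So before the loop: (j + 2*n == -2 ==> ((5*j == -6 ==> ((!(5*j == -6)) && (!(4*j != -2 ==> (7/2)*j < 7)))) && ((!(5*j == -6)) ==> (!(4*j != -2 ==> (7/2)*j < 7))))) && ((!(j + 2*n == -2)) ==> (!(2*j + n != 0 ==> (7/2)*j < 7)))
Before j := n + n - 3: (4*n == 1 ==> ((10*n == 9 ==> ((!(10*n == 9)) && (!(8*n != 10 ==> 7*n < 35/2)))) && ((!(10*n == 9)) ==> (!(8*n != 10 ==> 7*n < 35/2))))) && ((!(4*n == 1)) ==> (!(5*n != 6 ==> 7*n < 35/2)))
Answer: WP = (4*n == 1 ==> ((10*n == 9 ==> ((!(10*n == 9)) && (!(8*n != 10 ==> 7*n < 35/2)))) && ((!(10*n == 9)) ==> (!(8*n != 10 ==> 7*n < 35/2))))) && ((!(4*n == 1)) ==> (!(5*n != 6 ==> 7*n < 35/2)))


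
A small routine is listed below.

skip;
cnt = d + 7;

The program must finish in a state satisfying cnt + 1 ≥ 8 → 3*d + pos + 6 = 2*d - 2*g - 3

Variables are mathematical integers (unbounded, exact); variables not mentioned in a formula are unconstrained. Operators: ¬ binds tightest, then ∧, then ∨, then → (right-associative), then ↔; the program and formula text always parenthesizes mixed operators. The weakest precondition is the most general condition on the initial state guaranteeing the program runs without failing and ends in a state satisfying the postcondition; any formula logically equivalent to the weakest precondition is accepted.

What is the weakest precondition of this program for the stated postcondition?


Working backward. After the program, the postcondition cnt + 1 ≥ 8 → 3*d + pos + 6 = 2*d - 2*g - 3 must hold; in canonical form it is cnt ≥ 7 → d + 2*g + pos = -9.
Before cnt := d + 7: d ≥ 0 → d + 2*g + pos = -9
Before skip: d ≥ 0 → d + 2*g + pos = -9
Answer: WP = d ≥ 0 → d + 2*g + pos = -9


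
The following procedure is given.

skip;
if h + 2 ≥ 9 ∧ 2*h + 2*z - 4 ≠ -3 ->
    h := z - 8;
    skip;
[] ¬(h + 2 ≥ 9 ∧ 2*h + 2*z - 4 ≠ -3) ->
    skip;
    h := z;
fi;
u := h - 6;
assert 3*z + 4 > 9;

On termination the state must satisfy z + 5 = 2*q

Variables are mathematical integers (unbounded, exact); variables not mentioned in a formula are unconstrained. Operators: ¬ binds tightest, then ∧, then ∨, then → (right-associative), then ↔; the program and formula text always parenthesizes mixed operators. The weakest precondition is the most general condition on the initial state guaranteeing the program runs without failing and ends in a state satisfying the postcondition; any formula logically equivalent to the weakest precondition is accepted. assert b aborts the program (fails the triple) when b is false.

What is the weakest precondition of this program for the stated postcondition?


Working backward. After the program, the postcondition z + 5 = 2*q must hold; in canonical form it is z = 2*q - 5.
Before assert 3*z + 4 > 9: 3*z > 5 ∧ z = 2*q - 5
Before u := h - 6: 3*z > 5 ∧ z = 2*q - 5
Then branch requires 3*z > 5 ∧ z = 2*q - 5; else branch requires 3*z > 5 ∧ z = 2*q - 5.
Before the if: ((h ≥ 7 ∧ 2*h + 2*z ≠ 1) → (3*z > 5 ∧ z = 2*q - 5)) ∧ ((¬(h ≥ 7 ∧ 2*h + 2*z ≠ 1)) → (3*z > 5 ∧ z = 2*q - 5))
Before skip: ((h ≥ 7 ∧ 2*h + 2*z ≠ 1) → (3*z > 5 ∧ z = 2*q - 5)) ∧ ((¬(h ≥ 7 ∧ 2*h + 2*z ≠ 1)) → (3*z > 5 ∧ z = 2*q - 5))
Answer: WP = ((h ≥ 7 ∧ 2*h + 2*z ≠ 1) → (3*z > 5 ∧ z = 2*q - 5)) ∧ ((¬(h ≥ 7 ∧ 2*h + 2*z ≠ 1)) → (3*z > 5 ∧ z = 2*q - 5))


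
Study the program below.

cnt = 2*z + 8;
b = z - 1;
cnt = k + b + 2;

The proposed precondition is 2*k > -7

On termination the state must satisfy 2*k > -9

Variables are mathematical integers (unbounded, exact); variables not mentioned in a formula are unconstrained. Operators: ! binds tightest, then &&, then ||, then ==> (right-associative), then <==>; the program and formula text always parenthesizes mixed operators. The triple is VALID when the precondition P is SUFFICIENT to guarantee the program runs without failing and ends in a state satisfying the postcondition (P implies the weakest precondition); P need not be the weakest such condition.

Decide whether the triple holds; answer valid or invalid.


Working backward. After the program, 2*k > -9 must hold.
Before cnt := k + b + 2: 2*k > -9
Before b := z - 1: 2*k > -9
Before cnt := 2*z + 8: 2*k > -9
The weakest precondition is 2*k > -9.
Check whether 2*k > -7 implies it.
Every state satisfying the precondition satisfies the weakest precondition: the implication holds.
Answer: valid


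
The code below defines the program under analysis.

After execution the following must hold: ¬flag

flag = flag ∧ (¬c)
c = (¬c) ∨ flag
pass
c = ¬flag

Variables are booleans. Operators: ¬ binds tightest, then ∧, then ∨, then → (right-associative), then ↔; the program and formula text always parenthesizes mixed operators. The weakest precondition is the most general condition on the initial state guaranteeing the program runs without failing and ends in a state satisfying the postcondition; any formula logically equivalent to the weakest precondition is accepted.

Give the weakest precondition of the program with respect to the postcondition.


Working backward. After the program, ¬flag must hold.
Before c := ¬flag: ¬flag
Before skip: ¬flag
Before c := (¬c) ∨ flag: ¬flag
Before flag := flag ∧ (¬c): ¬(flag ∧ (¬c))
Answer: WP = ¬(flag ∧ (¬c))


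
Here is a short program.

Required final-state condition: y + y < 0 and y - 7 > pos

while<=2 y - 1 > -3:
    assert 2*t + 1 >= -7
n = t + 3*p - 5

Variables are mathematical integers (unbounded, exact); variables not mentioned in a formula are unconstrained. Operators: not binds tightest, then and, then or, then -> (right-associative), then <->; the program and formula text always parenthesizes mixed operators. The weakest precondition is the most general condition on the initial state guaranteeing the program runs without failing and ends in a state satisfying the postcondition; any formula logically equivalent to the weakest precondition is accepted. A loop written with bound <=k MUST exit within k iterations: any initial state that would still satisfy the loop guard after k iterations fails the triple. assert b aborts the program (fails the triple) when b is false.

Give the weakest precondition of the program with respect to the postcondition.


Working backward. After the program, the postcondition y + y < 0 and y - 7 > pos must hold; in canonical form it is 2*y < 0 and y > pos + 7.
Before n := t + 3*p - 5: 2*y < 0 and y > pos + 7
Before the loop (bound <=2), unroll the exhaustion recursion (WP_0 = exit-now case; WP_j = one more guarded iteration, up to j = 2):
  WP_0: (not (y > -2)) and 2*y < 0 and y > pos + 7
  WP_1: (y > -2 -> (2*t >= -8 and (not (y > -2)) and 2*y < 0 and y > pos + 7)) and ((not (y > -2)) -> (2*y < 0 and y > pos + 7))
  WP_2: (y > -2 -> (2*t >= -8 and (y > -2 -> (2*t >= -8 and (not (y > -2)) and 2*y < 0 and y > pos + 7)) and ((not (y > -2)) -> (2*y < 0 and y > pos + 7)))) and ((not (y > -2)) -> (2*y < 0 and y > pos + 7))
So before the loop: (y > -2 -> (2*t >= -8 and (y > -2 -> (2*t >= -8 and (not (y > -2)) and 2*y < 0 and y > pos + 7)) and ((not (y > -2)) -> (2*y < 0 and y > pos + 7)))) and ((not (y > -2)) -> (2*y < 0 and y > pos + 7))
Answer: WP = (y > -2 -> (2*t >= -8 and (y > -2 -> (2*t >= -8 and (not (y > -2)) and 2*y < 0 and y > pos + 7)) and ((not (y > -2)) -> (2*y < 0 and y > pos + 7)))) and ((not (y > -2)) -> (2*y < 0 and y > pos + 7))


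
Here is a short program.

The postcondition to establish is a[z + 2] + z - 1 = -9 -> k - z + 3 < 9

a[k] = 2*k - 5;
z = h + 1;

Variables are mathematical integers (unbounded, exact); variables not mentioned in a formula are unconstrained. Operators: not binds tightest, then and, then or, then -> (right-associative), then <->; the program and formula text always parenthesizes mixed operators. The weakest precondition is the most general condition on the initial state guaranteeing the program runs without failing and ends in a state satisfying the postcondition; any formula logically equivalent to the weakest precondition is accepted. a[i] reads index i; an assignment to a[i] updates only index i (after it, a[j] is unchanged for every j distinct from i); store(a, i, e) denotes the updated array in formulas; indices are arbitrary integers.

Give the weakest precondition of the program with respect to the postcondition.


Working backward. After the program, the postcondition a[z + 2] + z - 1 = -9 -> k - z + 3 < 9 must hold; in canonical form it is a[z + 2] + z = -8 -> k < z + 6.
Before z := h + 1: a[h + 3] + h = -9 -> k < h + 7
Before a[k] := 2*k - 5: store(a, k, 2*k - 5)[h + 3] + h = -9 -> k < h + 7
Answer: WP = store(a, k, 2*k - 5)[h + 3] + h = -9 -> k < h + 7


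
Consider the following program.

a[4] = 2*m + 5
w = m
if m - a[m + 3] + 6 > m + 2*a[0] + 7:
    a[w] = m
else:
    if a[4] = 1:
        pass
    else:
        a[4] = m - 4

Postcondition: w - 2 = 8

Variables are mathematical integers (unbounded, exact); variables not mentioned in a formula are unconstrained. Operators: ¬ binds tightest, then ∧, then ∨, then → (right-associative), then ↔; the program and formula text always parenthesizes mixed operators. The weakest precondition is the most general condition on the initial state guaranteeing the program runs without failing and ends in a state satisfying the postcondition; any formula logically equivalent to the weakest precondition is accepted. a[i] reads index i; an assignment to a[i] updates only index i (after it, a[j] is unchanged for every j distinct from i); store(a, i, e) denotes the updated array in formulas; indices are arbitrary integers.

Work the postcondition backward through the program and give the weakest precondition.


Working backward. After the program, the postcondition w - 2 = 8 must hold; in canonical form it is w = 10.
Then branch requires w = 10; else branch requires (a[4] = 1 → w = 10) ∧ ((¬(a[4] = 1)) → w = 10).
Before the if: (a[m + 3] + 2*a[0] < -1 → w = 10) ∧ ((¬(a[m + 3] + 2*a[0] < -1)) → ((a[4] = 1 → w = 10) ∧ ((¬(a[4] = 1)) → w = 10)))
Before w := m: (a[m + 3] + 2*a[0] < -1 → m = 10) ∧ ((¬(a[m + 3] + 2*a[0] < -1)) → ((a[4] = 1 → m = 10) ∧ ((¬(a[4] = 1)) → m = 10)))
Before a[4] := 2*m + 5: (2*a[0] + store(a, 4, 2*m + 5)[m + 3] < -1 → m = 10) ∧ ((¬(2*a[0] + store(a, 4, 2*m + 5)[m + 3] < -1)) → ((2*m = -4 → m = 10) ∧ ((¬(2*m = -4)) → m = 10)))
Answer: WP = (2*a[0] + store(a, 4, 2*m + 5)[m + 3] < -1 → m = 10) ∧ ((¬(2*a[0] + store(a, 4, 2*m + 5)[m + 3] < -1)) → ((2*m = -4 → m = 10) ∧ ((¬(2*m = -4)) → m = 10)))


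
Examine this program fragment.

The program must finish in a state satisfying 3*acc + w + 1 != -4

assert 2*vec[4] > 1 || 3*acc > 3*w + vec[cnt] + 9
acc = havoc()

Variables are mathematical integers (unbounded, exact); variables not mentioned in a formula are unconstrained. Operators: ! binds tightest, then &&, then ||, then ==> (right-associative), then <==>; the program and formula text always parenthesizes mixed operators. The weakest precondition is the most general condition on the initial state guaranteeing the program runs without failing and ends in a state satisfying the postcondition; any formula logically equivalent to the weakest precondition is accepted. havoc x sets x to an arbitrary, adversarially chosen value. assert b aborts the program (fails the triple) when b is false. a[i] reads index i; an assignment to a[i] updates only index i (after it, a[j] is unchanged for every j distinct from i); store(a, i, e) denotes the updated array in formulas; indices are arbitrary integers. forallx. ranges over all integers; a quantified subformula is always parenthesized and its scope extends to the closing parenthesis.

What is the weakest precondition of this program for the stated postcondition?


Working backward. After the program, the postcondition 3*acc + w + 1 != -4 must hold; in canonical form it is 3*acc + w != -5.
Before havoc acc: forall acc_1. 3*acc_1 + w != -5
Before assert 2*vec[4] > 1 || 3*acc > 3*w + vec[cnt] + 9: (2*vec[4] > 1 || 3*acc > vec[cnt] + 3*w + 9) && (forall acc_1. 3*acc_1 + w != -5)
Answer: WP = (2*vec[4] > 1 || 3*acc > vec[cnt] + 3*w + 9) && (forall acc_1. 3*acc_1 + w != -5)


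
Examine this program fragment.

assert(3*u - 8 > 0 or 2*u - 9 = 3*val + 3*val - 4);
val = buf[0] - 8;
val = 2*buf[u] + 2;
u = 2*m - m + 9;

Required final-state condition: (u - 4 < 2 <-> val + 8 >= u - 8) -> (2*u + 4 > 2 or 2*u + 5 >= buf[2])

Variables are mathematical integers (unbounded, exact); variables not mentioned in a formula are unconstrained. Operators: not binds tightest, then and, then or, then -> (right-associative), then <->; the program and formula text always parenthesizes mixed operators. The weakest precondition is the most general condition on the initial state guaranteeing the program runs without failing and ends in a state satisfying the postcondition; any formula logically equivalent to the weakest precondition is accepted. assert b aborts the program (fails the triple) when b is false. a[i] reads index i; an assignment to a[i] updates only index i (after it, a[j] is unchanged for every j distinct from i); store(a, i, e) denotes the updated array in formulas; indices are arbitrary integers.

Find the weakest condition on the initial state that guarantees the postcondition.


Working backward. After the program, the postcondition (u - 4 < 2 <-> val + 8 >= u - 8) -> (2*u + 4 > 2 or 2*u + 5 >= buf[2]) must hold; in canonical form it is (u < 6 <-> val >= u - 16) -> (2*u > -2 or 2*u >= buf[2] - 5).
Before u := 2*m - m + 9: (m < -3 <-> val >= m - 7) -> (2*m > -20 or 2*m >= buf[2] - 23)
Before val := 2*buf[u] + 2: (m < -3 <-> 2*buf[u] >= m - 9) -> (2*m > -20 or 2*m >= buf[2] - 23)
Before val := buf[0] - 8: (m < -3 <-> 2*buf[u] >= m - 9) -> (2*m > -20 or 2*m >= buf[2] - 23)
Before assert 3*u - 8 > 0 or 2*u - 9 = 3*val + 3*val - 4: (3*u > 8 or 2*u = 6*val + 5) and ((m < -3 <-> 2*buf[u] >= m - 9) -> (2*m > -20 or 2*m >= buf[2] - 23))
Answer: WP = (3*u > 8 or 2*u = 6*val + 5) and ((m < -3 <-> 2*buf[u] >= m - 9) -> (2*m > -20 or 2*m >= buf[2] - 23))


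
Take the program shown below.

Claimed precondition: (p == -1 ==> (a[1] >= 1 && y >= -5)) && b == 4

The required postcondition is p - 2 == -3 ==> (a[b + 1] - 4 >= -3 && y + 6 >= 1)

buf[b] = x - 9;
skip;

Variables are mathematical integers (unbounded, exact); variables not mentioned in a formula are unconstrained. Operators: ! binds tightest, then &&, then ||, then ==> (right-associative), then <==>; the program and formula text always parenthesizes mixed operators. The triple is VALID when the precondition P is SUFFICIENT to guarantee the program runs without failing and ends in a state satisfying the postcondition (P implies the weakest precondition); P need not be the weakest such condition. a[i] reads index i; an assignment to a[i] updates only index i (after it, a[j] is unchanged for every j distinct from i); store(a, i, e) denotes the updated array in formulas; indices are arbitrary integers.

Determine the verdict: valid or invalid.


Working backward. After the program, the postcondition p - 2 == -3 ==> (a[b + 1] - 4 >= -3 && y + 6 >= 1) must hold; in canonical form it is p == -1 ==> (a[b + 1] >= 1 && y >= -5).
Before skip: p == -1 ==> (a[b + 1] >= 1 && y >= -5)
Before buf[b] := x - 9: p == -1 ==> (a[b + 1] >= 1 && y >= -5)
The weakest precondition is p == -1 ==> (a[b + 1] >= 1 && y >= -5).
Check whether (p == -1 ==> (a[1] >= 1 && y >= -5)) && b == 4 implies it.
Countermodel: at the initial state a = {[1] = 17423, [5] = 0, elsewhere 17423}, b = 4, p = -1, y = -5, the precondition holds but the weakest precondition fails.
Answer: invalid


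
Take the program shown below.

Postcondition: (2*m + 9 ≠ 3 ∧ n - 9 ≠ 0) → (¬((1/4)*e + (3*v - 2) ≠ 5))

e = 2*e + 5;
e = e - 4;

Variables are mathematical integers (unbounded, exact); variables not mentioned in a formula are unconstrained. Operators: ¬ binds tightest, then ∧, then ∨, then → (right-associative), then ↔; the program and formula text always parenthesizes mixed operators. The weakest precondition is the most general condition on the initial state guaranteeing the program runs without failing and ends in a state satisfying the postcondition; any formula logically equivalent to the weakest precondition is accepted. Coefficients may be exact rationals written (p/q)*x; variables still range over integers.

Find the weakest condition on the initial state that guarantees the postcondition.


Working backward. After the program, the postcondition (2*m + 9 ≠ 3 ∧ n - 9 ≠ 0) → (¬((1/4)*e + (3*v - 2) ≠ 5)) must hold; in canonical form it is (2*m ≠ -6 ∧ n ≠ 9) → (¬((1/4)*e + 3*v ≠ 7)).
Before e := e - 4: (2*m ≠ -6 ∧ n ≠ 9) → (¬((1/4)*e + 3*v ≠ 8))
Before e := 2*e + 5: (2*m ≠ -6 ∧ n ≠ 9) → (¬((1/2)*e + 3*v ≠ 27/4))
Answer: WP = (2*m ≠ -6 ∧ n ≠ 9) → (¬((1/2)*e + 3*v ≠ 27/4))


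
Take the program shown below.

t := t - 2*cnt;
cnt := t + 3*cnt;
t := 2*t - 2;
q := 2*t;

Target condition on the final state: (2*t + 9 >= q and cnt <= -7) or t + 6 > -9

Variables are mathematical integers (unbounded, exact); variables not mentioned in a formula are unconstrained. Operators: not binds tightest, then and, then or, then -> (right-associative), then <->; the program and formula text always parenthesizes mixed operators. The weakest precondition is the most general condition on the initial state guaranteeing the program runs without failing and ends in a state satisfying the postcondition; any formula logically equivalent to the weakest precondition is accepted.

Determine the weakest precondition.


Working backward. After the program, the postcondition (2*t + 9 >= q and cnt <= -7) or t + 6 > -9 must hold; in canonical form it is (2*t >= q - 9 and cnt <= -7) or t > -15.
Before q := 2*t: cnt <= -7 or t > -15
Before t := 2*t - 2: cnt <= -7 or 2*t > -13
Before cnt := t + 3*cnt: 3*cnt + t <= -7 or 2*t > -13
Before t := t - 2*cnt: cnt + t <= -7 or 2*t > 4*cnt - 13
Answer: WP = cnt + t <= -7 or 2*t > 4*cnt - 13


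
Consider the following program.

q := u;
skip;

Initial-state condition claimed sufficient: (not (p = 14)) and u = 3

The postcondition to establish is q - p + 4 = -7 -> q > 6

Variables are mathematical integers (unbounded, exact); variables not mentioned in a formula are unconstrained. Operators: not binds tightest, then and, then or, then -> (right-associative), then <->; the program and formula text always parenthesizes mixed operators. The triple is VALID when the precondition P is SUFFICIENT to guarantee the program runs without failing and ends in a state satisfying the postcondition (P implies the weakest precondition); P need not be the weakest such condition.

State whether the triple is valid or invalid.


Working backward. After the program, the postcondition q - p + 4 = -7 -> q > 6 must hold; in canonical form it is q = p - 11 -> q > 6.
Before skip: q = p - 11 -> q > 6
Before q := u: u = p - 11 -> u > 6
The weakest precondition is u = p - 11 -> u > 6.
Check whether (not (p = 14)) and u = 3 implies it.
Every state satisfying the precondition satisfies the weakest precondition: the implication holds.
Answer: valid


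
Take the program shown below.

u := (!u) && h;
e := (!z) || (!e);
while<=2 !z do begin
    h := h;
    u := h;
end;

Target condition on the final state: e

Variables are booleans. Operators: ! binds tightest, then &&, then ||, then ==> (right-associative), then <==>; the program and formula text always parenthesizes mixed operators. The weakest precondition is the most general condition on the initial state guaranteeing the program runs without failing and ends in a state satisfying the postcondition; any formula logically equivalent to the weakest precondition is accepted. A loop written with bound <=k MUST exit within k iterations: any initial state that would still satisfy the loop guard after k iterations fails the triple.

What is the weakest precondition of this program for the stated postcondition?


Working backward. After the program, e must hold.
Before the loop (bound <=2), unroll the exhaustion recursion (WP_0 = exit-now case; WP_j = one more guarded iteration, up to j = 2):
  WP_0: z && e
  WP_1: ((!z) ==> (z && e)) && (z ==> e)
  WP_2: ((!z) ==> (((!z) ==> (z && e)) && (z ==> e))) && (z ==> e)
So before the loop: ((!z) ==> (((!z) ==> (z && e)) && (z ==> e))) && (z ==> e)
Before e := (!z) || (!e): ((!z) ==> (((!z) ==> (z && ((!z) || (!e)))) && (z ==> ((!z) || (!e))))) && (z ==> ((!z) || (!e)))
Before u := (!u) && h: ((!z) ==> (((!z) ==> (z && ((!z) || (!e)))) && (z ==> ((!z) || (!e))))) && (z ==> ((!z) || (!e)))
Answer: WP = ((!z) ==> (((!z) ==> (z && ((!z) || (!e)))) && (z ==> ((!z) || (!e))))) && (z ==> ((!z) || (!e)))


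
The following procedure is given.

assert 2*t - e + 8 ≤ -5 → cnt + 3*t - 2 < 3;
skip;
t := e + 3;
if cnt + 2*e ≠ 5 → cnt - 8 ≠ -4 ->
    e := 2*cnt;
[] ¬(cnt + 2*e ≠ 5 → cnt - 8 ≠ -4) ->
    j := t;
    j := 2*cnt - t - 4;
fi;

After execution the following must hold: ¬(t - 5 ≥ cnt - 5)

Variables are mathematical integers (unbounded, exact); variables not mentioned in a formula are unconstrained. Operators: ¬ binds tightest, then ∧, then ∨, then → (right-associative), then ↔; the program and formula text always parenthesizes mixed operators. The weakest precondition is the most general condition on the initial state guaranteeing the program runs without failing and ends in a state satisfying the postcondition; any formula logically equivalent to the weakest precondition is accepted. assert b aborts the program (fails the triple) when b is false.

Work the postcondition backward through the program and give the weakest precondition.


Working backward. After the program, the postcondition ¬(t - 5 ≥ cnt - 5) must hold; in canonical form it is ¬(t ≥ cnt).
Then branch requires ¬(t ≥ cnt); else branch requires ¬(t ≥ cnt).
Before the if: ((cnt + 2*e ≠ 5 → cnt ≠ 4) → (¬(t ≥ cnt))) ∧ ((¬(cnt + 2*e ≠ 5 → cnt ≠ 4)) → (¬(t ≥ cnt)))
Before t := e + 3: ((cnt + 2*e ≠ 5 → cnt ≠ 4) → (¬(e ≥ cnt - 3))) ∧ ((¬(cnt + 2*e ≠ 5 → cnt ≠ 4)) → (¬(e ≥ cnt - 3)))
Before skip: ((cnt + 2*e ≠ 5 → cnt ≠ 4) → (¬(e ≥ cnt - 3))) ∧ ((¬(cnt + 2*e ≠ 5 → cnt ≠ 4)) → (¬(e ≥ cnt - 3)))
Before assert 2*t - e + 8 ≤ -5 → cnt + 3*t - 2 < 3: (2*t ≤ e - 13 → cnt + 3*t < 5) ∧ ((cnt + 2*e ≠ 5 → cnt ≠ 4) → (¬(e ≥ cnt - 3))) ∧ ((¬(cnt + 2*e ≠ 5 → cnt ≠ 4)) → (¬(e ≥ cnt - 3)))
Answer: WP = (2*t ≤ e - 13 → cnt + 3*t < 5) ∧ ((cnt + 2*e ≠ 5 → cnt ≠ 4) → (¬(e ≥ cnt - 3))) ∧ ((¬(cnt + 2*e ≠ 5 → cnt ≠ 4)) → (¬(e ≥ cnt - 3)))


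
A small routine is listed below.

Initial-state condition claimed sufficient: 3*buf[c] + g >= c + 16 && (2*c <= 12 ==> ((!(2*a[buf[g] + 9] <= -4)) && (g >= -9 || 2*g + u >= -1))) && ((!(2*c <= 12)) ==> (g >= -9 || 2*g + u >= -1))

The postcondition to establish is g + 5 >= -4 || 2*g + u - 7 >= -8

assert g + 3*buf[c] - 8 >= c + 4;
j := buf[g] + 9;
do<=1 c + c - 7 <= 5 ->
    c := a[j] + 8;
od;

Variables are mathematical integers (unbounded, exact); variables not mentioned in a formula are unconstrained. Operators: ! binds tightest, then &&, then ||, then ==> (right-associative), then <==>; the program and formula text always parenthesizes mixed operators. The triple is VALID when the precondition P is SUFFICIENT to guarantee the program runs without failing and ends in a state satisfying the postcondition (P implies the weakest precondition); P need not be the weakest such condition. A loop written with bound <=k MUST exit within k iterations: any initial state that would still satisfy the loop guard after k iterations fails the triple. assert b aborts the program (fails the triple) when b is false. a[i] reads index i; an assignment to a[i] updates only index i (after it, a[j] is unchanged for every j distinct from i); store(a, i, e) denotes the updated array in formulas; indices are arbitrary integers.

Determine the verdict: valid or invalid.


Working backward. After the program, the postcondition g + 5 >= -4 || 2*g + u - 7 >= -8 must hold; in canonical form it is g >= -9 || 2*g + u >= -1.
Before the loop (bound <=1), unroll the exhaustion recursion (WP_0 = exit-now case; WP_j = one more guarded iteration, up to j = 1):
  WP_0: (!(2*c <= 12)) && (g >= -9 || 2*g + u >= -1)
  WP_1: (2*c <= 12 ==> ((!(2*a[j] <= -4)) && (g >= -9 || 2*g + u >= -1))) && ((!(2*c <= 12)) ==> (g >= -9 || 2*g + u >= -1))
So before the loop: (2*c <= 12 ==> ((!(2*a[j] <= -4)) && (g >= -9 || 2*g + u >= -1))) && ((!(2*c <= 12)) ==> (g >= -9 || 2*g + u >= -1))
Before j := buf[g] + 9: (2*c <= 12 ==> ((!(2*a[buf[g] + 9] <= -4)) && (g >= -9 || 2*g + u >= -1))) && ((!(2*c <= 12)) ==> (g >= -9 || 2*g + u >= -1))
Before assert g + 3*buf[c] - 8 >= c + 4: 3*buf[c] + g >= c + 12 && (2*c <= 12 ==> ((!(2*a[buf[g] + 9] <= -4)) && (g >= -9 || 2*g + u >= -1))) && ((!(2*c <= 12)) ==> (g >= -9 || 2*g + u >= -1))
The weakest precondition is 3*buf[c] + g >= c + 12 && (2*c <= 12 ==> ((!(2*a[buf[g] + 9] <= -4)) && (g >= -9 || 2*g + u >= -1))) && ((!(2*c <= 12)) ==> (g >= -9 || 2*g + u >= -1)).
Check whether 3*buf[c] + g >= c + 16 && (2*c <= 12 ==> ((!(2*a[buf[g] + 9] <= -4)) && (g >= -9 || 2*g + u >= -1))) && ((!(2*c <= 12)) ==> (g >= -9 || 2*g + u >= -1)) implies it.
Every state satisfying the precondition satisfies the weakest precondition: the implication holds.
Answer: valid


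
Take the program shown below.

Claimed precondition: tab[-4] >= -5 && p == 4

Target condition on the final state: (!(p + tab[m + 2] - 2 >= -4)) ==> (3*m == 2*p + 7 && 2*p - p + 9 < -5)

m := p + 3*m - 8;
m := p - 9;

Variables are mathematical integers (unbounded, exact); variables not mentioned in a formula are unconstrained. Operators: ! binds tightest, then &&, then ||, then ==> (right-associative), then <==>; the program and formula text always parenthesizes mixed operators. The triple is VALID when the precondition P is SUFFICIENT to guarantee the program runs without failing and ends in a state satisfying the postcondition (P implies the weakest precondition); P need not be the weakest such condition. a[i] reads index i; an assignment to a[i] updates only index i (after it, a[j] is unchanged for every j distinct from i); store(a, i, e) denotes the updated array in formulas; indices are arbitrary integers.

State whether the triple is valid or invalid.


Working backward. After the program, the postcondition (!(p + tab[m + 2] - 2 >= -4)) ==> (3*m == 2*p + 7 && 2*p - p + 9 < -5) must hold; in canonical form it is (!(tab[m + 2] + p >= -2)) ==> (3*m == 2*p + 7 && p < -14).
Before m := p - 9: (!(tab[p - 7] + p >= -2)) ==> (p == 34 && p < -14)
Before m := p + 3*m - 8: (!(tab[p - 7] + p >= -2)) ==> (p == 34 && p < -14)
The weakest precondition is (!(tab[p - 7] + p >= -2)) ==> (p == 34 && p < -14).
Check whether tab[-4] >= -5 && p == 4 implies it.
Countermodel: at the initial state p = 4, tab = {[-4] = 0, [-3] = -7, elsewhere -7}, the precondition holds but the weakest precondition fails.
Answer: invalid


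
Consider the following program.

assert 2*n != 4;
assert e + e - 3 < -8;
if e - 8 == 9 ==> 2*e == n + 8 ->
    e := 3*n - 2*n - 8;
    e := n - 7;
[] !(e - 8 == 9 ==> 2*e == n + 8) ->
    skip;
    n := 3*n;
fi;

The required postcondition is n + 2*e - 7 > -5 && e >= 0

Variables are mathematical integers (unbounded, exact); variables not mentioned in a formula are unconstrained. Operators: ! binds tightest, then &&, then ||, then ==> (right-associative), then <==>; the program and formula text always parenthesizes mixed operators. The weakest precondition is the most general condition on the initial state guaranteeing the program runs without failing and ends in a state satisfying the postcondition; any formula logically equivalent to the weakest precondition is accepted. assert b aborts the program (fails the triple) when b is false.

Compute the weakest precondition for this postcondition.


Working backward. After the program, the postcondition n + 2*e - 7 > -5 && e >= 0 must hold; in canonical form it is 2*e + n > 2 && e >= 0.
Then branch requires 3*n > 16 && n >= 7; else branch requires 2*e + 3*n > 2 && e >= 0.
Before the if: ((e == 17 ==> 2*e == n + 8) ==> (3*n > 16 && n >= 7)) && ((!(e == 17 ==> 2*e == n + 8)) ==> (2*e + 3*n > 2 && e >= 0))
Before assert e + e - 3 < -8: 2*e < -5 && ((e == 17 ==> 2*e == n + 8) ==> (3*n > 16 && n >= 7)) && ((!(e == 17 ==> 2*e == n + 8)) ==> (2*e + 3*n > 2 && e >= 0))
Before assert 2*n != 4: 2*n != 4 && 2*e < -5 && ((e == 17 ==> 2*e == n + 8) ==> (3*n > 16 && n >= 7)) && ((!(e == 17 ==> 2*e == n + 8)) ==> (2*e + 3*n > 2 && e >= 0))
Answer: WP = 2*n != 4 && 2*e < -5 && ((e == 17 ==> 2*e == n + 8) ==> (3*n > 16 && n >= 7)) && ((!(e == 17 ==> 2*e == n + 8)) ==> (2*e + 3*n > 2 && e >= 0))


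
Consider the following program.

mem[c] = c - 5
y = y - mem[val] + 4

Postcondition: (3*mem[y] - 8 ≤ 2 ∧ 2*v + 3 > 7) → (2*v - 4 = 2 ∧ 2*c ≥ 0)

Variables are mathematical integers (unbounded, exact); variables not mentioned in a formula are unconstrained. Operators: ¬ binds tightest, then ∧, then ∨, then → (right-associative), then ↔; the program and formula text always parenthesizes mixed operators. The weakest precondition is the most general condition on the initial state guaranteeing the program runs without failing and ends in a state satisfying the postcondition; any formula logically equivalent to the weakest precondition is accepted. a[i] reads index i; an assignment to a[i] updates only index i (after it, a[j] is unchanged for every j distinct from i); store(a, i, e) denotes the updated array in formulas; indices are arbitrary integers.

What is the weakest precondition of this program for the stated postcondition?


Working backward. After the program, the postcondition (3*mem[y] - 8 ≤ 2 ∧ 2*v + 3 > 7) → (2*v - 4 = 2 ∧ 2*c ≥ 0) must hold; in canonical form it is (3*mem[y] ≤ 10 ∧ 2*v > 4) → (2*v = 6 ∧ 2*c ≥ 0).
Before y := y - mem[val] + 4: (3*mem[-mem[val] + y + 4] ≤ 10 ∧ 2*v > 4) → (2*v = 6 ∧ 2*c ≥ 0)
Before mem[c] := c - 5: (3*store(mem, c, c - 5)[-store(mem, c, c - 5)[val] + y + 4] ≤ 10 ∧ 2*v > 4) → (2*v = 6 ∧ 2*c ≥ 0)
Answer: WP = (3*store(mem, c, c - 5)[-store(mem, c, c - 5)[val] + y + 4] ≤ 10 ∧ 2*v > 4) → (2*v = 6 ∧ 2*c ≥ 0)


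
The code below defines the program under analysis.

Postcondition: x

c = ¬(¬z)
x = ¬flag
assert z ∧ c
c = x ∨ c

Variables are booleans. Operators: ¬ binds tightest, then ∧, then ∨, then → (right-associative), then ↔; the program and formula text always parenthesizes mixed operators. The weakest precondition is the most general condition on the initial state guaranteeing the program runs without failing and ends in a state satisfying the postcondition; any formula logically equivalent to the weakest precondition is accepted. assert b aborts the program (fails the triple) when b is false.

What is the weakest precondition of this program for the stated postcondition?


Working backward. After the program, x must hold.
Before c := x ∨ c: x
Before assert z ∧ c: z ∧ c ∧ x
Before x := ¬flag: z ∧ c ∧ (¬flag)
Before c := ¬(¬z): z ∧ (¬flag)
Answer: WP = z ∧ (¬flag)


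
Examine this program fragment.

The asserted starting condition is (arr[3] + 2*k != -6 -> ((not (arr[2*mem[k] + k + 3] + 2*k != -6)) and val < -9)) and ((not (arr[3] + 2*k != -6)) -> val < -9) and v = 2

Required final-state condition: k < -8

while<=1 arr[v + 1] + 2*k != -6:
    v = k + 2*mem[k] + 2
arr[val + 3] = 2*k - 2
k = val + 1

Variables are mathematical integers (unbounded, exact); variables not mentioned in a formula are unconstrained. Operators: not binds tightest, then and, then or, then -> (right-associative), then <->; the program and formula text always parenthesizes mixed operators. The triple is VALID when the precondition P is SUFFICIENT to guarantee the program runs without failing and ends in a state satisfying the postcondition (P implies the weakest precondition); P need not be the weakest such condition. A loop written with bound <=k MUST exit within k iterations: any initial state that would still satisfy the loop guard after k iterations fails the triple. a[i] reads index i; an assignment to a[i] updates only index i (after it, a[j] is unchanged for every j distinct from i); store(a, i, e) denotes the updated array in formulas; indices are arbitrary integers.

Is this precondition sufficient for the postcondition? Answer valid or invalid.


Working backward. After the program, k < -8 must hold.
Before k := val + 1: val < -9
Before arr[val + 3] := 2*k - 2: val < -9
Before the loop (bound <=1), unroll the exhaustion recursion (WP_0 = exit-now case; WP_j = one more guarded iteration, up to j = 1):
  WP_0: (not (arr[v + 1] + 2*k != -6)) and val < -9
  WP_1: (arr[v + 1] + 2*k != -6 -> ((not (arr[2*mem[k] + k + 3] + 2*k != -6)) and val < -9)) and ((not (arr[v + 1] + 2*k != -6)) -> val < -9)
So before the loop: (arr[v + 1] + 2*k != -6 -> ((not (arr[2*mem[k] + k + 3] + 2*k != -6)) and val < -9)) and ((not (arr[v + 1] + 2*k != -6)) -> val < -9)
The weakest precondition is (arr[v + 1] + 2*k != -6 -> ((not (arr[2*mem[k] + k + 3] + 2*k != -6)) and val < -9)) and ((not (arr[v + 1] + 2*k != -6)) -> val < -9).
Check whether (arr[3] + 2*k != -6 -> ((not (arr[2*mem[k] + k + 3] + 2*k != -6)) and val < -9)) and ((not (arr[3] + 2*k != -6)) -> val < -9) and v = 2 implies it.
Every state satisfying the precondition satisfies the weakest precondition: the implication holds.
Answer: valid
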